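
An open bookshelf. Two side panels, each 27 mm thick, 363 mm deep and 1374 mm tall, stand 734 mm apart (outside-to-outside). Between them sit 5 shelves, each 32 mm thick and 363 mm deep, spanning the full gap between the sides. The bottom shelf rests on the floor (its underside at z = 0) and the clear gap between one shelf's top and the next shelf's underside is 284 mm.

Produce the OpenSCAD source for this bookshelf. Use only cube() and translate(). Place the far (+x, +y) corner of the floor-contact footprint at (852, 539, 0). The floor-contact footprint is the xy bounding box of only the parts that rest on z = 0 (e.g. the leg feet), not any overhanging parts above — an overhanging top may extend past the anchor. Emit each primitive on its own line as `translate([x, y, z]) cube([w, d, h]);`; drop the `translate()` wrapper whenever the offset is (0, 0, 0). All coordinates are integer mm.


translate([118, 176, 0]) cube([27, 363, 1374]);
translate([825, 176, 0]) cube([27, 363, 1374]);
translate([145, 176, 0]) cube([680, 363, 32]);
translate([145, 176, 316]) cube([680, 363, 32]);
translate([145, 176, 632]) cube([680, 363, 32]);
translate([145, 176, 948]) cube([680, 363, 32]);
translate([145, 176, 1264]) cube([680, 363, 32]);


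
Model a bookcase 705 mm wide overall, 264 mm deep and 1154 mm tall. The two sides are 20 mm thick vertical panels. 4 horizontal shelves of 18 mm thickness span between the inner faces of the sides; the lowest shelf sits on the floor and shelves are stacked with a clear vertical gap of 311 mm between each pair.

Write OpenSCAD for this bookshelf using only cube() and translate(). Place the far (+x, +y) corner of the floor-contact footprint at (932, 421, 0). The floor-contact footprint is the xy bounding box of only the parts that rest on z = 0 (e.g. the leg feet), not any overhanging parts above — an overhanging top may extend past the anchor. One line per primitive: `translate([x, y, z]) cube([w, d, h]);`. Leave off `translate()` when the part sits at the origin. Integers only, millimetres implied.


translate([227, 157, 0]) cube([20, 264, 1154]);
translate([912, 157, 0]) cube([20, 264, 1154]);
translate([247, 157, 0]) cube([665, 264, 18]);
translate([247, 157, 329]) cube([665, 264, 18]);
translate([247, 157, 658]) cube([665, 264, 18]);
translate([247, 157, 987]) cube([665, 264, 18]);


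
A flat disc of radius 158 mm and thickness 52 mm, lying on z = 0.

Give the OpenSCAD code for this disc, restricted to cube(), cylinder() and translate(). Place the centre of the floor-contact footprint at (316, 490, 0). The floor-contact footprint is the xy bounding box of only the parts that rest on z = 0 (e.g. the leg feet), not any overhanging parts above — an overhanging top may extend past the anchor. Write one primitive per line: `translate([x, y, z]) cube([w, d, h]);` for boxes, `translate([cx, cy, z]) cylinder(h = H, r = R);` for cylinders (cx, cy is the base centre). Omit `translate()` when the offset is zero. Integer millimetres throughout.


translate([316, 490, 0]) cylinder(h = 52, r = 158);


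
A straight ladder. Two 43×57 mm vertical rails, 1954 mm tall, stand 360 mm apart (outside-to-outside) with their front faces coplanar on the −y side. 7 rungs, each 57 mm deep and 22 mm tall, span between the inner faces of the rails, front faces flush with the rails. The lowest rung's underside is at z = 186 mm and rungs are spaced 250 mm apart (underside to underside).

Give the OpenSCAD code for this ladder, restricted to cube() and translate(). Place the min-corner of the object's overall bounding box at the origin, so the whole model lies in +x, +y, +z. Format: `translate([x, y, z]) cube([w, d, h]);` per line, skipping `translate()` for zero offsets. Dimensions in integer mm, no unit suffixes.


// rung span = 360 - 2*43 = 274
// rung[k] z = 186 + k*250
cube([43, 57, 1954]);
translate([317, 0, 0]) cube([43, 57, 1954]);
translate([43, 0, 186]) cube([274, 57, 22]);
translate([43, 0, 436]) cube([274, 57, 22]);
translate([43, 0, 686]) cube([274, 57, 22]);
translate([43, 0, 936]) cube([274, 57, 22]);
translate([43, 0, 1186]) cube([274, 57, 22]);
translate([43, 0, 1436]) cube([274, 57, 22]);
translate([43, 0, 1686]) cube([274, 57, 22]);


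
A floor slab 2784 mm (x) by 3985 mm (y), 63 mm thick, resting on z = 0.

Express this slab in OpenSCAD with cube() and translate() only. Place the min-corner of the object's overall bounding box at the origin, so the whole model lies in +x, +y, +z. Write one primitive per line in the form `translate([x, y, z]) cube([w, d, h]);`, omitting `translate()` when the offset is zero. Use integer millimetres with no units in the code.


cube([2784, 3985, 63]);


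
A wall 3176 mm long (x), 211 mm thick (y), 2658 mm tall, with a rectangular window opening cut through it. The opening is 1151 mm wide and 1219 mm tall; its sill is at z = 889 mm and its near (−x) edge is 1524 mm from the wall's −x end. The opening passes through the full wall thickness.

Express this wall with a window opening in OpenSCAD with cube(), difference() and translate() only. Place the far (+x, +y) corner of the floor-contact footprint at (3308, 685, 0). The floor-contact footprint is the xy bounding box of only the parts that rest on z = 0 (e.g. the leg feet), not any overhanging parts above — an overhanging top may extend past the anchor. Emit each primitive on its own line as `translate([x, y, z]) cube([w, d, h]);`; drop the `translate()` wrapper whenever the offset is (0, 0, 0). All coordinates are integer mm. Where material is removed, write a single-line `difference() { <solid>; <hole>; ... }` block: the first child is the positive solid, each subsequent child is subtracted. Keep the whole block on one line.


difference() { translate([132, 474, 0]) cube([3176, 211, 2658]); translate([1656, 474, 889]) cube([1151, 211, 1219]); }


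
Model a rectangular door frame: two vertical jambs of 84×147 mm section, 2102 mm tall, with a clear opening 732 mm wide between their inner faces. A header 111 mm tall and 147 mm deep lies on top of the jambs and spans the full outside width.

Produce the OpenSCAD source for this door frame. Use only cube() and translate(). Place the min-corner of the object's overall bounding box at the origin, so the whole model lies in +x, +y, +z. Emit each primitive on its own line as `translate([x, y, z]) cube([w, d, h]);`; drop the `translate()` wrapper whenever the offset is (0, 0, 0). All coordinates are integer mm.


cube([84, 147, 2102]);
translate([816, 0, 0]) cube([84, 147, 2102]);
translate([0, 0, 2102]) cube([900, 147, 111]);


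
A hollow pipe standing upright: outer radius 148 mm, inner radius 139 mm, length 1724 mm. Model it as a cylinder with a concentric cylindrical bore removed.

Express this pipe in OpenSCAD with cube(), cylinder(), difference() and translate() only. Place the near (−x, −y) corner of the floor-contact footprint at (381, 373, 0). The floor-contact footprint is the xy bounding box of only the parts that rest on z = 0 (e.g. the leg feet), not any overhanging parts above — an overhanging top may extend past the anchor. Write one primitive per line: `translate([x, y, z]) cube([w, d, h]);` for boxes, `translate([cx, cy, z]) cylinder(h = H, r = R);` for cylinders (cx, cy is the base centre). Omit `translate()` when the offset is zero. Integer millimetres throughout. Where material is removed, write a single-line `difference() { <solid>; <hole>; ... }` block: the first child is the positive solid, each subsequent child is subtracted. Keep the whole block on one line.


difference() { translate([529, 521, 0]) cylinder(h = 1724, r = 148); translate([529, 521, 0]) cylinder(h = 1724, r = 139); }


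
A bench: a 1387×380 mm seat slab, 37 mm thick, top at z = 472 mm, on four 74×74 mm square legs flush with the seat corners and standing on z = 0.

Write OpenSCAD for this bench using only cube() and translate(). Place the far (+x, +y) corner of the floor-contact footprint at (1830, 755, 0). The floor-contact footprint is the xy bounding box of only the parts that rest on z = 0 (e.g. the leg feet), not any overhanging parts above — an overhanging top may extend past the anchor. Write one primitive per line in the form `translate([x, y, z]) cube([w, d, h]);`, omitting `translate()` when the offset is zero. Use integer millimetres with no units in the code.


translate([443, 375, 435]) cube([1387, 380, 37]);
translate([443, 375, 0]) cube([74, 74, 435]);
translate([443, 681, 0]) cube([74, 74, 435]);
translate([1756, 375, 0]) cube([74, 74, 435]);
translate([1756, 681, 0]) cube([74, 74, 435]);


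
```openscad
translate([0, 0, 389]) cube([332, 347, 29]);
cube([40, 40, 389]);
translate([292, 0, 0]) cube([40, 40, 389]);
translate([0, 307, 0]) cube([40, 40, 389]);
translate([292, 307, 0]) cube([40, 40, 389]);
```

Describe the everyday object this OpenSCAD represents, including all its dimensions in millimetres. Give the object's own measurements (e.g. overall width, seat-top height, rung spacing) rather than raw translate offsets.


A four-legged stool. The seat is a 332×347×29 mm slab whose top surface is at z = 418 mm; four square legs, each 40×40 mm in cross-section, run from the floor (z = 0) to the underside of the seat, each flush with a corner of the seat.


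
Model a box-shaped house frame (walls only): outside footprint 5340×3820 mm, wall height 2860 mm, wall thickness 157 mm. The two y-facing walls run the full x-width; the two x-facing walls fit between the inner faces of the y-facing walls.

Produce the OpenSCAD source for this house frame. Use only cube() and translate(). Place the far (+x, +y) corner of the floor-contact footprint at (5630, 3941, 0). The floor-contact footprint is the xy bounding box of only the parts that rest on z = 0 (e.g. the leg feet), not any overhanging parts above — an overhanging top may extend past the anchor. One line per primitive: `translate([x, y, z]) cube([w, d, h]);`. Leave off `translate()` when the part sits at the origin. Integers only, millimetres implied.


translate([290, 121, 0]) cube([5340, 157, 2860]);
translate([290, 3784, 0]) cube([5340, 157, 2860]);
translate([290, 278, 0]) cube([157, 3506, 2860]);
translate([5473, 278, 0]) cube([157, 3506, 2860]);


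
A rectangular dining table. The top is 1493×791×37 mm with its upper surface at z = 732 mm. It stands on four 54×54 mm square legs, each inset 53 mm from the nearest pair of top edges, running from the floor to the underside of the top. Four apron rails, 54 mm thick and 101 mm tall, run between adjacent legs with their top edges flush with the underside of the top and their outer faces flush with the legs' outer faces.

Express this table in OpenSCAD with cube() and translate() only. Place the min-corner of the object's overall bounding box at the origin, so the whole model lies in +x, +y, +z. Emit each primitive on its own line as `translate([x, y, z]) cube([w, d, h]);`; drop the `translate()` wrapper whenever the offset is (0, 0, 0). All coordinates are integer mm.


// leg_h = 732 - 37 = 695
// apron z = 695 - 101 = 594
translate([0, 0, 695]) cube([1493, 791, 37]);
translate([53, 53, 0]) cube([54, 54, 695]);
translate([1386, 53, 0]) cube([54, 54, 695]);
translate([53, 684, 0]) cube([54, 54, 695]);
translate([1386, 684, 0]) cube([54, 54, 695]);
translate([107, 53, 594]) cube([1279, 54, 101]);
translate([107, 684, 594]) cube([1279, 54, 101]);
translate([53, 107, 594]) cube([54, 577, 101]);
translate([1386, 107, 594]) cube([54, 577, 101]);


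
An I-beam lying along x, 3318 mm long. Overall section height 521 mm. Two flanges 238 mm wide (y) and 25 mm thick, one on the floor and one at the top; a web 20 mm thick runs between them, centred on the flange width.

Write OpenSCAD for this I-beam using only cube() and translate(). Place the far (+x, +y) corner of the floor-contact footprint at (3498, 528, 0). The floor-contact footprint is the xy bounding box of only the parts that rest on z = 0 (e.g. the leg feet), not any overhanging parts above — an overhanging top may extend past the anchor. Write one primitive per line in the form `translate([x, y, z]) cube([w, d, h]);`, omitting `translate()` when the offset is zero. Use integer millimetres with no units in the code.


translate([180, 290, 0]) cube([3318, 238, 25]);
translate([180, 399, 25]) cube([3318, 20, 471]);
translate([180, 290, 496]) cube([3318, 238, 25]);


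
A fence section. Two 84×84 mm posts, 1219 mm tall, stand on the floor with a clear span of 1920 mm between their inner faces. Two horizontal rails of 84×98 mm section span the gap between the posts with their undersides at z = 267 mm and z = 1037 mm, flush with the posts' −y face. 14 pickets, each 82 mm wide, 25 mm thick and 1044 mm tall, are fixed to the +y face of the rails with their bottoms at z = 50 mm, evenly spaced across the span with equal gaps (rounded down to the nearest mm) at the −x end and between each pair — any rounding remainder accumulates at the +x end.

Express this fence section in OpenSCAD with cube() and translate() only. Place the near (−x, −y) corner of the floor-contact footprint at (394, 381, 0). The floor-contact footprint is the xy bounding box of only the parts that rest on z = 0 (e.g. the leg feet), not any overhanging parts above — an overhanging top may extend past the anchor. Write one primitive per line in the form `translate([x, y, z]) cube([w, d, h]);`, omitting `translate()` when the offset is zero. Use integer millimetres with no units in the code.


translate([394, 381, 0]) cube([84, 84, 1219]);
translate([2398, 381, 0]) cube([84, 84, 1219]);
translate([478, 381, 267]) cube([1920, 84, 98]);
translate([478, 381, 1037]) cube([1920, 84, 98]);
translate([529, 465, 50]) cube([82, 25, 1044]);
translate([662, 465, 50]) cube([82, 25, 1044]);
translate([795, 465, 50]) cube([82, 25, 1044]);
translate([928, 465, 50]) cube([82, 25, 1044]);
translate([1061, 465, 50]) cube([82, 25, 1044]);
translate([1194, 465, 50]) cube([82, 25, 1044]);
translate([1327, 465, 50]) cube([82, 25, 1044]);
translate([1460, 465, 50]) cube([82, 25, 1044]);
translate([1593, 465, 50]) cube([82, 25, 1044]);
translate([1726, 465, 50]) cube([82, 25, 1044]);
translate([1859, 465, 50]) cube([82, 25, 1044]);
translate([1992, 465, 50]) cube([82, 25, 1044]);
translate([2125, 465, 50]) cube([82, 25, 1044]);
translate([2258, 465, 50]) cube([82, 25, 1044]);


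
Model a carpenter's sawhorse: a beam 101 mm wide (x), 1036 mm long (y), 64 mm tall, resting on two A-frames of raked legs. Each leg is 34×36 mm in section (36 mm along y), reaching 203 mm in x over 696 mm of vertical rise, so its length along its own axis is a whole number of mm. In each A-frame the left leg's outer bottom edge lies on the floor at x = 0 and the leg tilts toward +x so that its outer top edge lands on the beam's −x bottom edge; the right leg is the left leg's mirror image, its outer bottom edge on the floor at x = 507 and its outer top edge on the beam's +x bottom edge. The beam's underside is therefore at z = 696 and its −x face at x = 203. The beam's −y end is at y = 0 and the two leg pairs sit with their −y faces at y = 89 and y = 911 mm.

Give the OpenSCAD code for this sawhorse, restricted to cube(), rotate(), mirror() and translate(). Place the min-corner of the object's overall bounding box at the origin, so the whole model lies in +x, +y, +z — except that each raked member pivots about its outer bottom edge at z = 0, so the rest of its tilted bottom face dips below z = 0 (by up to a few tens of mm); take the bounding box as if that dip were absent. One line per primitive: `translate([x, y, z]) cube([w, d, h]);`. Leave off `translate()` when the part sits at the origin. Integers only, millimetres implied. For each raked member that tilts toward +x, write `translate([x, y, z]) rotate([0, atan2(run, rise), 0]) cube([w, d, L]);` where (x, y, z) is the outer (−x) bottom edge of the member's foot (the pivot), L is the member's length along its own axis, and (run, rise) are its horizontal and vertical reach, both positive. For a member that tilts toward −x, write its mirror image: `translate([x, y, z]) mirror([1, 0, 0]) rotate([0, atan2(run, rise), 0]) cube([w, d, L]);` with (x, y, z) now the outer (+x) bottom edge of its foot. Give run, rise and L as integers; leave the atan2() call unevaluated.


translate([203, 0, 696]) cube([101, 1036, 64]);
translate([0, 89, 0]) rotate([0, atan2(203, 696), 0]) cube([34, 36, 725]);
translate([507, 89, 0]) mirror([1, 0, 0]) rotate([0, atan2(203, 696), 0]) cube([34, 36, 725]);
translate([0, 911, 0]) rotate([0, atan2(203, 696), 0]) cube([34, 36, 725]);
translate([507, 911, 0]) mirror([1, 0, 0]) rotate([0, atan2(203, 696), 0]) cube([34, 36, 725]);


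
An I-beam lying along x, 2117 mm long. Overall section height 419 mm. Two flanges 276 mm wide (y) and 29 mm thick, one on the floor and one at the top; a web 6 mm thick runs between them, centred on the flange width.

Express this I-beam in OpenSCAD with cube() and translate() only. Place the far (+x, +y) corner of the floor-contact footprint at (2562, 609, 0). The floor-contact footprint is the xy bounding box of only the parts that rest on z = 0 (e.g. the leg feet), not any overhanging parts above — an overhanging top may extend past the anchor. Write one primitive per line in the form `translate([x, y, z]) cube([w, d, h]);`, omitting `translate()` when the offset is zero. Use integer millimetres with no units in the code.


translate([445, 333, 0]) cube([2117, 276, 29]);
translate([445, 468, 29]) cube([2117, 6, 361]);
translate([445, 333, 390]) cube([2117, 276, 29]);


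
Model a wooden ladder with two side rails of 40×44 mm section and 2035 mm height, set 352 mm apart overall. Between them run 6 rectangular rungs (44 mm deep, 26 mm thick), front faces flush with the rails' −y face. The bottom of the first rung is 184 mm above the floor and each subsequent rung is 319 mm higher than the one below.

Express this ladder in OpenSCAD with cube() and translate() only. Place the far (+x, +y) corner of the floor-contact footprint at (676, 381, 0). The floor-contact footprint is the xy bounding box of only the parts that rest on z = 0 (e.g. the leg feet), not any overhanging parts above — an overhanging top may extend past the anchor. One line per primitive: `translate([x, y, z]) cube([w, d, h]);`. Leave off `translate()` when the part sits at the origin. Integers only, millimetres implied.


translate([324, 337, 0]) cube([40, 44, 2035]);
translate([636, 337, 0]) cube([40, 44, 2035]);
translate([364, 337, 184]) cube([272, 44, 26]);
translate([364, 337, 503]) cube([272, 44, 26]);
translate([364, 337, 822]) cube([272, 44, 26]);
translate([364, 337, 1141]) cube([272, 44, 26]);
translate([364, 337, 1460]) cube([272, 44, 26]);
translate([364, 337, 1779]) cube([272, 44, 26]);


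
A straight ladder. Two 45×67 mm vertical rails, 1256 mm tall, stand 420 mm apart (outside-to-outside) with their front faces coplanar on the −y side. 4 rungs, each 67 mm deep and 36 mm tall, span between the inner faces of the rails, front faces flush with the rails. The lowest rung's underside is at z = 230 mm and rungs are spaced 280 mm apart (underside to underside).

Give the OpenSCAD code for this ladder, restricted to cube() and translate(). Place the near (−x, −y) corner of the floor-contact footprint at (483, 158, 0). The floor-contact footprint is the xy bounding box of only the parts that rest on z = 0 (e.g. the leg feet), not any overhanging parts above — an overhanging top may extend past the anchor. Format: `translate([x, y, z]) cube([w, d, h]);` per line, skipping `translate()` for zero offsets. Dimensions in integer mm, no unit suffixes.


// rung span = 420 - 2*45 = 330
// rung[k] z = 230 + k*280
translate([483, 158, 0]) cube([45, 67, 1256]);
translate([858, 158, 0]) cube([45, 67, 1256]);
translate([528, 158, 230]) cube([330, 67, 36]);
translate([528, 158, 510]) cube([330, 67, 36]);
translate([528, 158, 790]) cube([330, 67, 36]);
translate([528, 158, 1070]) cube([330, 67, 36]);


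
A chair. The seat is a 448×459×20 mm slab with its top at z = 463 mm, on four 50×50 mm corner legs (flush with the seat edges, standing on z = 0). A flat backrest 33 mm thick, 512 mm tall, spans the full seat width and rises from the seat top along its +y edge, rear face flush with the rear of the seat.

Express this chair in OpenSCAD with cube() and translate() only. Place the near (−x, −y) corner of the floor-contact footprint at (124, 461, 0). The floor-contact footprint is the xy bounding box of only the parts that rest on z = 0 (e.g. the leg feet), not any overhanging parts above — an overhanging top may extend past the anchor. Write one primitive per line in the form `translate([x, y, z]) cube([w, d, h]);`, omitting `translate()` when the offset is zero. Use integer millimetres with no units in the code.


translate([124, 461, 443]) cube([448, 459, 20]);
translate([124, 461, 0]) cube([50, 50, 443]);
translate([522, 461, 0]) cube([50, 50, 443]);
translate([124, 870, 0]) cube([50, 50, 443]);
translate([522, 870, 0]) cube([50, 50, 443]);
translate([124, 887, 463]) cube([448, 33, 512]);


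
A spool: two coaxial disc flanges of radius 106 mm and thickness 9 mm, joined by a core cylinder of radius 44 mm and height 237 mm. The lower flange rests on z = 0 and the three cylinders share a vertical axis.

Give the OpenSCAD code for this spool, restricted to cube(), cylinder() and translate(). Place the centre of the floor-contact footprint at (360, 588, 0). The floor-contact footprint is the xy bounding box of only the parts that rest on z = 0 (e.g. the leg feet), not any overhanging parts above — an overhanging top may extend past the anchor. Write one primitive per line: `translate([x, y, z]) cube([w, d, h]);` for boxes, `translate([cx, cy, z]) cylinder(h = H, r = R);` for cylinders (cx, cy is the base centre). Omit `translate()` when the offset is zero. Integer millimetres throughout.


translate([360, 588, 0]) cylinder(h = 9, r = 106);
translate([360, 588, 9]) cylinder(h = 237, r = 44);
translate([360, 588, 246]) cylinder(h = 9, r = 106);


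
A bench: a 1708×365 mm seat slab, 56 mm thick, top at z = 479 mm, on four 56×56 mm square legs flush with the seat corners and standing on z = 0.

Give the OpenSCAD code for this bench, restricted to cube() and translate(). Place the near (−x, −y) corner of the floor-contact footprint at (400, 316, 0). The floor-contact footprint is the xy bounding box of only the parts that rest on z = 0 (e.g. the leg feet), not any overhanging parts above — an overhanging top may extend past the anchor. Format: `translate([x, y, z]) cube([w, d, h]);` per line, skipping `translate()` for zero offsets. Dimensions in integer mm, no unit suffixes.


translate([400, 316, 423]) cube([1708, 365, 56]);
translate([400, 316, 0]) cube([56, 56, 423]);
translate([400, 625, 0]) cube([56, 56, 423]);
translate([2052, 316, 0]) cube([56, 56, 423]);
translate([2052, 625, 0]) cube([56, 56, 423]);


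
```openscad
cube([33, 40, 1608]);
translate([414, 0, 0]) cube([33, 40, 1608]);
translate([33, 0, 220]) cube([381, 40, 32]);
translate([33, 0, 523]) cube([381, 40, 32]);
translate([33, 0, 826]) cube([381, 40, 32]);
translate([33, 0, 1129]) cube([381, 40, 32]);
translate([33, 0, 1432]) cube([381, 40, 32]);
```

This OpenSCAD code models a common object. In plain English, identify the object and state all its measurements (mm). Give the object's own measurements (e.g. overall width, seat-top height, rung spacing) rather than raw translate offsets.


A straight ladder. Two 33×40 mm vertical rails, 1608 mm tall, stand 447 mm apart (outside-to-outside) with their front faces coplanar on the −y side. 5 rungs, each 40 mm deep and 32 mm tall, span between the inner faces of the rails, front faces flush with the rails. The lowest rung's underside is at z = 220 mm and rungs are spaced 303 mm apart (underside to underside).


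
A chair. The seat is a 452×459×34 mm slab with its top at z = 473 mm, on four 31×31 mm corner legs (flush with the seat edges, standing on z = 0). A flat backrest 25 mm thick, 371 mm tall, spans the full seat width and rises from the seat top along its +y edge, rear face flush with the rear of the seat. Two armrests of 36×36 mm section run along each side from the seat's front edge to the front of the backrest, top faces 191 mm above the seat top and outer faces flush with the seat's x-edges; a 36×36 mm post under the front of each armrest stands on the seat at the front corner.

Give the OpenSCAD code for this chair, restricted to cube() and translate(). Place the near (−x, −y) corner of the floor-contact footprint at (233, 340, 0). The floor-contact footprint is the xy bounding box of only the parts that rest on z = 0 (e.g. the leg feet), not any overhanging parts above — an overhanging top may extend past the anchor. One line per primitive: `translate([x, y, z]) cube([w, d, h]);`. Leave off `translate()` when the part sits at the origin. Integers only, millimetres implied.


translate([233, 340, 439]) cube([452, 459, 34]);
translate([233, 340, 0]) cube([31, 31, 439]);
translate([654, 340, 0]) cube([31, 31, 439]);
translate([233, 768, 0]) cube([31, 31, 439]);
translate([654, 768, 0]) cube([31, 31, 439]);
translate([233, 774, 473]) cube([452, 25, 371]);
translate([233, 340, 628]) cube([36, 434, 36]);
translate([649, 340, 628]) cube([36, 434, 36]);
translate([233, 340, 473]) cube([36, 36, 155]);
translate([649, 340, 473]) cube([36, 36, 155]);


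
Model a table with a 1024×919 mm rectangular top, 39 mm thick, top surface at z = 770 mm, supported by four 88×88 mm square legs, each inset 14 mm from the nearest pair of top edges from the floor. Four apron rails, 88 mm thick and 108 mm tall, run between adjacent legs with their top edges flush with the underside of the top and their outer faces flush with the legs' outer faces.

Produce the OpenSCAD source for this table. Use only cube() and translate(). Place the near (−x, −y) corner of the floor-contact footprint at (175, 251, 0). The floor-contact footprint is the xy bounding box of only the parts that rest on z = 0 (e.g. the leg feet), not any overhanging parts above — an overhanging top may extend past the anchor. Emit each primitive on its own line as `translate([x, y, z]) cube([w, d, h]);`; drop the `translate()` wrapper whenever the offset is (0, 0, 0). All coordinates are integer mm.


translate([161, 237, 731]) cube([1024, 919, 39]);
translate([175, 251, 0]) cube([88, 88, 731]);
translate([1083, 251, 0]) cube([88, 88, 731]);
translate([175, 1054, 0]) cube([88, 88, 731]);
translate([1083, 1054, 0]) cube([88, 88, 731]);
translate([263, 251, 623]) cube([820, 88, 108]);
translate([263, 1054, 623]) cube([820, 88, 108]);
translate([175, 339, 623]) cube([88, 715, 108]);
translate([1083, 339, 623]) cube([88, 715, 108]);


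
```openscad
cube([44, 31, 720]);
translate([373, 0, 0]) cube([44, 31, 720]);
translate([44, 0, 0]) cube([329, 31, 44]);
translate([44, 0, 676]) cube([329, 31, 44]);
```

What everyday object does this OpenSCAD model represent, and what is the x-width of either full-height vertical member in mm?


A picture frame. The border width is 44 mm.

Four thin pieces enclosing a rectangular opening — a picture frame. The two full-height stiles are 720 mm tall; the top rail sits at z = 676 and is 44 mm tall, so the border above the opening is 720 − 676 = 44 mm, matching the stile x-width.


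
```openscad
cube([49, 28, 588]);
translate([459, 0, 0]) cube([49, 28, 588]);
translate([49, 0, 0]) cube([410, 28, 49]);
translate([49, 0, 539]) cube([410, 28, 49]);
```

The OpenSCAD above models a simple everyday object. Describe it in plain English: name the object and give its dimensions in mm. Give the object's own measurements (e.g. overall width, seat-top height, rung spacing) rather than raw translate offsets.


A rectangular picture frame lying in the x–z plane (depth along y). The opening is 410 mm wide (x) by 490 mm tall (z), surrounded by a border 49 mm wide on all four sides. The frame is 28 mm deep and is made of two full-height vertical stiles with two horizontal rails fitted between them.


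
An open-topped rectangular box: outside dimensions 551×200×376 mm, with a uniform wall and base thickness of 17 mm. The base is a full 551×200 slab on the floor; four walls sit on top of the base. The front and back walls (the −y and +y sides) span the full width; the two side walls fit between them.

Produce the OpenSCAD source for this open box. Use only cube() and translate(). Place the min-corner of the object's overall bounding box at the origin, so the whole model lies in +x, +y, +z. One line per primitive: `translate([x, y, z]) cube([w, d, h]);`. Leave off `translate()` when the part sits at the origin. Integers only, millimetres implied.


cube([551, 200, 17]);
translate([0, 0, 17]) cube([551, 17, 359]);
translate([0, 183, 17]) cube([551, 17, 359]);
translate([0, 17, 17]) cube([17, 166, 359]);
translate([534, 17, 17]) cube([17, 166, 359]);


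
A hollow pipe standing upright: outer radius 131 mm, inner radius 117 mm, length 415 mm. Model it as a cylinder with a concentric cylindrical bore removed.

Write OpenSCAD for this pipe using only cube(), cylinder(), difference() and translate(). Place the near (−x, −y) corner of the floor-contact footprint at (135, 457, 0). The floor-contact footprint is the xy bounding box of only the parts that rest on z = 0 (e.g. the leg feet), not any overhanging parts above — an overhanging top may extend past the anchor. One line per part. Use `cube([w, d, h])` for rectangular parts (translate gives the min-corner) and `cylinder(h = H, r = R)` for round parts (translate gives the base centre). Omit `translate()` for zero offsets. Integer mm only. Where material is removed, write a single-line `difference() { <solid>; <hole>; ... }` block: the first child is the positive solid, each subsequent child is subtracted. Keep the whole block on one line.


difference() { translate([266, 588, 0]) cylinder(h = 415, r = 131); translate([266, 588, 0]) cylinder(h = 415, r = 117); }


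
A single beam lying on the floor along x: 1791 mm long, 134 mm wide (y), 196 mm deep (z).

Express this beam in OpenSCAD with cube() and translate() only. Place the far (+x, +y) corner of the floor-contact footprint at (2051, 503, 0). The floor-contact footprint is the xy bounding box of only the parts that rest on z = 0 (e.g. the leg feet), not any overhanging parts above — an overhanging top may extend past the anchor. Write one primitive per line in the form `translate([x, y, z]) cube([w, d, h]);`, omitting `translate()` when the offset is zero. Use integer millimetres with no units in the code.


translate([260, 369, 0]) cube([1791, 134, 196]);


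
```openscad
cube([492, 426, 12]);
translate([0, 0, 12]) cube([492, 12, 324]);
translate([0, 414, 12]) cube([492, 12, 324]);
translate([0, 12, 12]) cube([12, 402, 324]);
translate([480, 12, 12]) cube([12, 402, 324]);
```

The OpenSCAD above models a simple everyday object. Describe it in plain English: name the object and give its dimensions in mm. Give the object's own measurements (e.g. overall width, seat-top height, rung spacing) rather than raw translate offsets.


An open-topped rectangular box: outside dimensions 492×426×336 mm, with a uniform wall and base thickness of 12 mm. The base is a full 492×426 slab on the floor; four walls sit on top of the base. The front and back walls (the −y and +y sides) span the full width; the two side walls fit between them.


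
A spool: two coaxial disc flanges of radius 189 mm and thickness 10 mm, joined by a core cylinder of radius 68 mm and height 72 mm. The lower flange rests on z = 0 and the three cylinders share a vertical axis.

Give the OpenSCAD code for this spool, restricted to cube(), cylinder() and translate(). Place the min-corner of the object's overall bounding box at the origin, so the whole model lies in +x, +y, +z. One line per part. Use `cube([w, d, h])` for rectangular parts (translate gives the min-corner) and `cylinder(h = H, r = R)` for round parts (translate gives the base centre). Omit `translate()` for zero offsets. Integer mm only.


translate([189, 189, 0]) cylinder(h = 10, r = 189);
translate([189, 189, 10]) cylinder(h = 72, r = 68);
translate([189, 189, 82]) cylinder(h = 10, r = 189);


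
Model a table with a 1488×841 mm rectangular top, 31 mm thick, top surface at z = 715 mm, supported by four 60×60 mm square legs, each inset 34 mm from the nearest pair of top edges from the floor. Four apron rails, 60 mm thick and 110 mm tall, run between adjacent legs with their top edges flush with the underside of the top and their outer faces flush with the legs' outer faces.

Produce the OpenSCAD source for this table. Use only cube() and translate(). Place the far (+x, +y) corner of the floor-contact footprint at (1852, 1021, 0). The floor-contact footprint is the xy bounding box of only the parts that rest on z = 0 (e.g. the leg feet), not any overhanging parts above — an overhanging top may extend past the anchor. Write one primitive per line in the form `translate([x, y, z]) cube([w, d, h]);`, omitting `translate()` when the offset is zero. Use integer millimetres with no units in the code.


translate([398, 214, 684]) cube([1488, 841, 31]);
translate([432, 248, 0]) cube([60, 60, 684]);
translate([1792, 248, 0]) cube([60, 60, 684]);
translate([432, 961, 0]) cube([60, 60, 684]);
translate([1792, 961, 0]) cube([60, 60, 684]);
translate([492, 248, 574]) cube([1300, 60, 110]);
translate([492, 961, 574]) cube([1300, 60, 110]);
translate([432, 308, 574]) cube([60, 653, 110]);
translate([1792, 308, 574]) cube([60, 653, 110]);


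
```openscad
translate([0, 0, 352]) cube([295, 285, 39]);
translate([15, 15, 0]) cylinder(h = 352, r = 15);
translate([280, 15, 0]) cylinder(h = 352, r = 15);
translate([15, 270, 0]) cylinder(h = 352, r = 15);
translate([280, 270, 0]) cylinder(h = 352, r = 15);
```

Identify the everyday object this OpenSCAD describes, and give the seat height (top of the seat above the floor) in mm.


A stool. The seat height is 391 mm.

A 295×285×39 slab at z = 352 on four corner cylinders — a stool. The seat top is 352 + 39 = 391 mm.


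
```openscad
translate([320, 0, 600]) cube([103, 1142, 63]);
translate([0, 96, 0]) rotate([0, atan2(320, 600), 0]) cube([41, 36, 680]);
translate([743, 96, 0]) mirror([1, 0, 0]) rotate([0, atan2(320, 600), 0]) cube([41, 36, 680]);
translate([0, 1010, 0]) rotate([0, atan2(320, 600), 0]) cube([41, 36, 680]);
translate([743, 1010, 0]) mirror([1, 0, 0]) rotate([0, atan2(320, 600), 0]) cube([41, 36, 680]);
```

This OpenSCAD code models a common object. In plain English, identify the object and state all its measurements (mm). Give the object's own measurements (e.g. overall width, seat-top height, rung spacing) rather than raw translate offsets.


A sawhorse. A 103×1142×63 mm beam (x, y, z) sits on two A-frame leg pairs. Each pair is two raked legs of 41×36 mm section (36 mm along y) splaying symmetrically in x. Each leg rises 600 mm vertically over 320 mm of horizontal reach and is 680 mm long along its own axis. Every leg's outer bottom edge rests on the floor and its outer top edge meets a bottom edge of the beam — the left legs (tilting toward +x) meet the beam's −x bottom edge, the right legs (their mirror images, tilting toward −x) meet its +x bottom edge — so the leg tops tuck under the beam, the beam's underside is 600 mm above the floor, and the feet are 743 mm apart outside-to-outside with the beam centred between them. The two leg pairs are set in 96 mm from either end of the beam.


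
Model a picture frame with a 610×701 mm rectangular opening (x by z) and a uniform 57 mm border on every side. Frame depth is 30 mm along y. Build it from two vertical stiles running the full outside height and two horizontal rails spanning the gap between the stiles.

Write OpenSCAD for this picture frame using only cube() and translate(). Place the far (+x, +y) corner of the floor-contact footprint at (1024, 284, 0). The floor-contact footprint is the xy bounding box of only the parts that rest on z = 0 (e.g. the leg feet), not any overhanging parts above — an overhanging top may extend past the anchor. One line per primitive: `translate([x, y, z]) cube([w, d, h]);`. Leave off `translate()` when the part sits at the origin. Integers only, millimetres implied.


translate([300, 254, 0]) cube([57, 30, 815]);
translate([967, 254, 0]) cube([57, 30, 815]);
translate([357, 254, 0]) cube([610, 30, 57]);
translate([357, 254, 758]) cube([610, 30, 57]);


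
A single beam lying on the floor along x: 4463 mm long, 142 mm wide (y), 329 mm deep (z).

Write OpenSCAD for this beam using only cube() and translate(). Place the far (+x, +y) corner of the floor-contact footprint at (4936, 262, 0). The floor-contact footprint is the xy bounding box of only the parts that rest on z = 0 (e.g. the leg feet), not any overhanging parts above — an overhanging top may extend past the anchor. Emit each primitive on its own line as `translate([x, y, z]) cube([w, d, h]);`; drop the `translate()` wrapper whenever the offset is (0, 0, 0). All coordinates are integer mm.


translate([473, 120, 0]) cube([4463, 142, 329]);


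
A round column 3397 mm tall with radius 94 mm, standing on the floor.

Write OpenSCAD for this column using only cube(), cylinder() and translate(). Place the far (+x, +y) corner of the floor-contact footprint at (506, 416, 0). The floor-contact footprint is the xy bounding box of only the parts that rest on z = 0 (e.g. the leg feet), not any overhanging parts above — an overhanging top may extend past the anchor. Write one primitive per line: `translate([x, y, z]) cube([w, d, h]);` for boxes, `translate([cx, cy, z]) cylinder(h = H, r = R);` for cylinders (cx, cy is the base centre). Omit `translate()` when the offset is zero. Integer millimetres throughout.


translate([412, 322, 0]) cylinder(h = 3397, r = 94);


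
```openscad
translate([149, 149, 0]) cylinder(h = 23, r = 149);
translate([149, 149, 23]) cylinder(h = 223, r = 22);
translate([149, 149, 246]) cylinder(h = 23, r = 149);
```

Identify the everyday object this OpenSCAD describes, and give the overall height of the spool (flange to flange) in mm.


A spool. The overall height is 269 mm.

Three coaxial cylinders, large–small–large — a spool. Two 23 mm flanges and a 223 mm core give 23 + 223 + 23 = 269 mm.


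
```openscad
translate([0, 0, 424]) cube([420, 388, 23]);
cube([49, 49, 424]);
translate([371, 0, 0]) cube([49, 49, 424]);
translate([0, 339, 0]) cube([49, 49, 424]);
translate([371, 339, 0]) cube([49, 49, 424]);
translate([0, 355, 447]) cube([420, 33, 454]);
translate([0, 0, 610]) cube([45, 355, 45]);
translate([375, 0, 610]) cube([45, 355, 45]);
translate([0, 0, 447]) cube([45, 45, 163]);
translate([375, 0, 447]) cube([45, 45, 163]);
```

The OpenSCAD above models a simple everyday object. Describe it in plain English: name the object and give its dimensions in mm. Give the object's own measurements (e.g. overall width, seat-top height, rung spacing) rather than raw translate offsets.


A chair. The seat is a 420×388×23 mm slab with its top at z = 447 mm, on four 49×49 mm corner legs (flush with the seat edges, standing on z = 0). A flat backrest 33 mm thick, 454 mm tall, spans the full seat width and rises from the seat top along its +y edge, rear face flush with the rear of the seat. Two armrests of 45×45 mm section run along each side from the seat's front edge to the front of the backrest, top faces 208 mm above the seat top and outer faces flush with the seat's x-edges; a 45×45 mm post under the front of each armrest stands on the seat at the front corner.


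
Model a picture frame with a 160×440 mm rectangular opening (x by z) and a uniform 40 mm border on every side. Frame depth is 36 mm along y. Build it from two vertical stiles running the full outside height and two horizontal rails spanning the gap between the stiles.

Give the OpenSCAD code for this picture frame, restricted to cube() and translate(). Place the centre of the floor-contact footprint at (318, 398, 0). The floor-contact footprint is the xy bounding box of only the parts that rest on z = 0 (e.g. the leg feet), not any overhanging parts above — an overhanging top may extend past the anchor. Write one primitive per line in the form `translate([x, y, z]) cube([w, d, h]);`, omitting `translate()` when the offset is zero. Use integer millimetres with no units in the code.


translate([198, 380, 0]) cube([40, 36, 520]);
translate([398, 380, 0]) cube([40, 36, 520]);
translate([238, 380, 0]) cube([160, 36, 40]);
translate([238, 380, 480]) cube([160, 36, 40]);
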